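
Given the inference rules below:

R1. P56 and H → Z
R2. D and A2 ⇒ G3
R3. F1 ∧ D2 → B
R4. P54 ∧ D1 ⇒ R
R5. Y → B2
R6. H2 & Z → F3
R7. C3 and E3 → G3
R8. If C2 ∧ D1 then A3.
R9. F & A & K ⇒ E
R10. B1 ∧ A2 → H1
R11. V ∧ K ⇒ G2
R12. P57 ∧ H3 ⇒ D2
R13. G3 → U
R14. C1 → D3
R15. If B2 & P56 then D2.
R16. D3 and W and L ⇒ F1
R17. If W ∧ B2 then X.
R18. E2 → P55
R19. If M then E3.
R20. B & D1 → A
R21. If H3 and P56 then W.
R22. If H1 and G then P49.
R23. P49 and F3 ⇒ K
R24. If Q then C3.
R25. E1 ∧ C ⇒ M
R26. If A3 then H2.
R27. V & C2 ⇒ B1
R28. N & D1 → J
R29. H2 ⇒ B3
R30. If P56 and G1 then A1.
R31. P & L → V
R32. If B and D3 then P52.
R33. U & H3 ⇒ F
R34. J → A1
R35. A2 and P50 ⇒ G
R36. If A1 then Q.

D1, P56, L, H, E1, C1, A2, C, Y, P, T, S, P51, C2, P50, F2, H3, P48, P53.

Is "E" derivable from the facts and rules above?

Forward chaining from the given facts derives: Z, B2, A3, D3, D2, W, M, H2, B3, V, G, F3, F1, X, E3, B1, B, H1, A, P49, K, P52, G2.
The only rule concluding E is R9, which needs F; that is never established.

No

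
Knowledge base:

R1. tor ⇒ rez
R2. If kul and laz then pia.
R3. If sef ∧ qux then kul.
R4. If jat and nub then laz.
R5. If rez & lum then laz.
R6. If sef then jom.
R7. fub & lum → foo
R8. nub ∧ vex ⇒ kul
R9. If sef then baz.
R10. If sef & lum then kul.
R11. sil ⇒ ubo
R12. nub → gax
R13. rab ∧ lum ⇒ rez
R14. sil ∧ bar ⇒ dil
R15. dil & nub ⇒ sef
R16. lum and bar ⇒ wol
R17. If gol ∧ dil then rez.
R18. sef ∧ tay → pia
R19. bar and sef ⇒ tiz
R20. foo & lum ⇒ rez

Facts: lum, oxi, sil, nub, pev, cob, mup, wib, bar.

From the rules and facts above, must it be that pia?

Forward chaining from the given facts derives: ubo, gax, dil, sef, wol, tiz, jom, baz, kul.
Rules concluding pia: R2 needs laz; R18 needs tay — none of these are established.

No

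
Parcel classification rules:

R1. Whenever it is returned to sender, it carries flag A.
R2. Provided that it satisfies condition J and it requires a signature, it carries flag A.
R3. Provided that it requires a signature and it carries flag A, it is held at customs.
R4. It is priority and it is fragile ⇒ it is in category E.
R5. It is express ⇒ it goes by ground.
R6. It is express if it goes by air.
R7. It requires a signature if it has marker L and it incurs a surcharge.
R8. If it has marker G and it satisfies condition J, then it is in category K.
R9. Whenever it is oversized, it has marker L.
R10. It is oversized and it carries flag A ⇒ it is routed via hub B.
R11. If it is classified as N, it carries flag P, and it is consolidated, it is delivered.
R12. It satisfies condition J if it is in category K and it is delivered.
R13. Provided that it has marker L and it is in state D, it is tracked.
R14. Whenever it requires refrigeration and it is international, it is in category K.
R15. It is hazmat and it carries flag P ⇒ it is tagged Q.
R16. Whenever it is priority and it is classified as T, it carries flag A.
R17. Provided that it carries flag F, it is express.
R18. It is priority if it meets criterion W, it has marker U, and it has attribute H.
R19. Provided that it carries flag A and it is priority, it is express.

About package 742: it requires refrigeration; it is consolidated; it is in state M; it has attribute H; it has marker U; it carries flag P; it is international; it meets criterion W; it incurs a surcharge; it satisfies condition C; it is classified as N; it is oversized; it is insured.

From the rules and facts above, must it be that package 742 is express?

Yes

By R9 (it is oversized): it has marker L.
By R11 (it is classified as N, it carries flag P, it is consolidated): it is delivered.
By R14 (it requires refrigeration, it is international): it is in category K.
By R18 (it meets criterion W, it has marker U, it has attribute H): it is priority.
By R7 (it has marker L, it incurs a surcharge): it requires a signature.
By R12 (it is in category K, it is delivered): it satisfies condition J.
By R2 (it satisfies condition J, it requires a signature): it carries flag A.
By R19 (it carries flag A, it is priority): it is express.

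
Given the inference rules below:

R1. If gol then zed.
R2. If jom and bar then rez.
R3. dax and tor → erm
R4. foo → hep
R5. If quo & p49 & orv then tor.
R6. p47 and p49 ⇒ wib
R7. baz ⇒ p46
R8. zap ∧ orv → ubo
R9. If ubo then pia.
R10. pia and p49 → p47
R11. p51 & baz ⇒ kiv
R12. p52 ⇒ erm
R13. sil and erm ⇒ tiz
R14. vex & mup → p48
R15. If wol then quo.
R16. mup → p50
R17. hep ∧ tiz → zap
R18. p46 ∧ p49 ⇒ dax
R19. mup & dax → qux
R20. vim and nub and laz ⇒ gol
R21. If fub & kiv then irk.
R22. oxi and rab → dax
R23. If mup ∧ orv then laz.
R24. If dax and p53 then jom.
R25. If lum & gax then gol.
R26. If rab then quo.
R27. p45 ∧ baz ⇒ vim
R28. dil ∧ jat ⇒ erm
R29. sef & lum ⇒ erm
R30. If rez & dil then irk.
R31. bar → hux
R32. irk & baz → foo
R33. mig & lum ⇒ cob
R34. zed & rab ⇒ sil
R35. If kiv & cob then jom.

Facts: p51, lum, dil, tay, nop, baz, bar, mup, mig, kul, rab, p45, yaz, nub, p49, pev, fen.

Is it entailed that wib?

Forward chaining from the given facts derives: p46, kiv, p50, dax, qux, quo, vim, hux, cob, jom, rez, irk, foo, hep.
The only rule concluding wib is R6, which needs p47; that is never established.

No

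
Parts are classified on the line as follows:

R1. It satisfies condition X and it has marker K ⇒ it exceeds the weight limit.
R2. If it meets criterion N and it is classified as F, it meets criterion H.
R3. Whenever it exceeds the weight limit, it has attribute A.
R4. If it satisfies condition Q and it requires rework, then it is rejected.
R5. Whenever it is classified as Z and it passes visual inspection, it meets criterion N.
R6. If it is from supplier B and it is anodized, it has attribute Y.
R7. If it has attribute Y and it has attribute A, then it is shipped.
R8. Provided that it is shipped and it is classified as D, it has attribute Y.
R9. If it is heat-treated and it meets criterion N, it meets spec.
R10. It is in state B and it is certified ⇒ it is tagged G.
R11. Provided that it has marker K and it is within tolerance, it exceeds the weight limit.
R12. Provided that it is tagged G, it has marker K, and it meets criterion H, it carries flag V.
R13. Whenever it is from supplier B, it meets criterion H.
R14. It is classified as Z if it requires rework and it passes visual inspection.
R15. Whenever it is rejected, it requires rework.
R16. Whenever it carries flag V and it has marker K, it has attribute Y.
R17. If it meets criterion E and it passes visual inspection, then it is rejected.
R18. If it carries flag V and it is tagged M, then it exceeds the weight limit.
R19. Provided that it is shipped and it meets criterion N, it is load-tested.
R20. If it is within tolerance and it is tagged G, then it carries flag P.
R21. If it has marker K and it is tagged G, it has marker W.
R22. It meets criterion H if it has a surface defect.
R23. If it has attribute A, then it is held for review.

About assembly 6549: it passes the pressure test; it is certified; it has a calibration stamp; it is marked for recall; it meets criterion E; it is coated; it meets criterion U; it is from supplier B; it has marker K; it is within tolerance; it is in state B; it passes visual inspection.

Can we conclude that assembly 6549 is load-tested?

By R10 (it is in state B, it is certified): it is tagged G.
By R11 (it has marker K, it is within tolerance): it exceeds the weight limit.
By R13 (it is from supplier B): it meets criterion H.
By R17 (it meets criterion E, it passes visual inspection): it is rejected.
By R3 (it exceeds the weight limit): it has attribute A.
By R12 (it is tagged G, it has marker K, it meets criterion H): it carries flag V.
By R15 (it is rejected): it requires rework.
By R16 (it carries flag V, it has marker K): it has attribute Y.
By R7 (it has attribute Y, it has attribute A): it is shipped.
By R14 (it requires rework, it passes visual inspection): it is classified as Z.
By R5 (it is classified as Z, it passes visual inspection): it meets criterion N.
By R19 (it is shipped, it meets criterion N): it is load-tested.

Yes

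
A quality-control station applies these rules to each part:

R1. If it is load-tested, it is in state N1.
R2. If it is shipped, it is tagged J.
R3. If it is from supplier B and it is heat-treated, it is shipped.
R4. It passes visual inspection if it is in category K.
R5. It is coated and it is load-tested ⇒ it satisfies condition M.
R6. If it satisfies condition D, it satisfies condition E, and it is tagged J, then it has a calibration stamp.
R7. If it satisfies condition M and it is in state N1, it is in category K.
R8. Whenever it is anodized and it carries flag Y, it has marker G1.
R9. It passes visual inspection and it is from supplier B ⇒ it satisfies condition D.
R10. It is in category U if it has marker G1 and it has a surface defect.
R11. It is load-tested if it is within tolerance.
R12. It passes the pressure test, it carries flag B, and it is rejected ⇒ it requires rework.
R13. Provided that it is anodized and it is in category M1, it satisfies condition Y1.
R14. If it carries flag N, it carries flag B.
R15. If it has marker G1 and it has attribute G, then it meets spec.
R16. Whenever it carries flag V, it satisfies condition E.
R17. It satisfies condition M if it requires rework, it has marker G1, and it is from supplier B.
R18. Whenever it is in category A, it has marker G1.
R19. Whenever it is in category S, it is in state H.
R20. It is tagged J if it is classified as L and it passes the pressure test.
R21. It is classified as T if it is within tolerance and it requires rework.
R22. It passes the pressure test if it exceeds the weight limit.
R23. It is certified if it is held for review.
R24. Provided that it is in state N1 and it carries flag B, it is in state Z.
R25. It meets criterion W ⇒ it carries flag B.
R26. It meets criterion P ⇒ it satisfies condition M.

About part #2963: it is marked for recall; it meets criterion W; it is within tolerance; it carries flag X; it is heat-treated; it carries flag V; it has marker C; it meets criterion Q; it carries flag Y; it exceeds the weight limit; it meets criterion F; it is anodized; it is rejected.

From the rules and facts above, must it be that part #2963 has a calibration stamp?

No

Forward chaining from the given facts derives: has marker G1, is load-tested, satisfies condition E, passes the pressure test, carries flag B, is in state N1, requires rework, is classified as T, is in state Z.
The only rule concluding "it has a calibration stamp" is R6, which needs "it satisfies condition D"; that is never established.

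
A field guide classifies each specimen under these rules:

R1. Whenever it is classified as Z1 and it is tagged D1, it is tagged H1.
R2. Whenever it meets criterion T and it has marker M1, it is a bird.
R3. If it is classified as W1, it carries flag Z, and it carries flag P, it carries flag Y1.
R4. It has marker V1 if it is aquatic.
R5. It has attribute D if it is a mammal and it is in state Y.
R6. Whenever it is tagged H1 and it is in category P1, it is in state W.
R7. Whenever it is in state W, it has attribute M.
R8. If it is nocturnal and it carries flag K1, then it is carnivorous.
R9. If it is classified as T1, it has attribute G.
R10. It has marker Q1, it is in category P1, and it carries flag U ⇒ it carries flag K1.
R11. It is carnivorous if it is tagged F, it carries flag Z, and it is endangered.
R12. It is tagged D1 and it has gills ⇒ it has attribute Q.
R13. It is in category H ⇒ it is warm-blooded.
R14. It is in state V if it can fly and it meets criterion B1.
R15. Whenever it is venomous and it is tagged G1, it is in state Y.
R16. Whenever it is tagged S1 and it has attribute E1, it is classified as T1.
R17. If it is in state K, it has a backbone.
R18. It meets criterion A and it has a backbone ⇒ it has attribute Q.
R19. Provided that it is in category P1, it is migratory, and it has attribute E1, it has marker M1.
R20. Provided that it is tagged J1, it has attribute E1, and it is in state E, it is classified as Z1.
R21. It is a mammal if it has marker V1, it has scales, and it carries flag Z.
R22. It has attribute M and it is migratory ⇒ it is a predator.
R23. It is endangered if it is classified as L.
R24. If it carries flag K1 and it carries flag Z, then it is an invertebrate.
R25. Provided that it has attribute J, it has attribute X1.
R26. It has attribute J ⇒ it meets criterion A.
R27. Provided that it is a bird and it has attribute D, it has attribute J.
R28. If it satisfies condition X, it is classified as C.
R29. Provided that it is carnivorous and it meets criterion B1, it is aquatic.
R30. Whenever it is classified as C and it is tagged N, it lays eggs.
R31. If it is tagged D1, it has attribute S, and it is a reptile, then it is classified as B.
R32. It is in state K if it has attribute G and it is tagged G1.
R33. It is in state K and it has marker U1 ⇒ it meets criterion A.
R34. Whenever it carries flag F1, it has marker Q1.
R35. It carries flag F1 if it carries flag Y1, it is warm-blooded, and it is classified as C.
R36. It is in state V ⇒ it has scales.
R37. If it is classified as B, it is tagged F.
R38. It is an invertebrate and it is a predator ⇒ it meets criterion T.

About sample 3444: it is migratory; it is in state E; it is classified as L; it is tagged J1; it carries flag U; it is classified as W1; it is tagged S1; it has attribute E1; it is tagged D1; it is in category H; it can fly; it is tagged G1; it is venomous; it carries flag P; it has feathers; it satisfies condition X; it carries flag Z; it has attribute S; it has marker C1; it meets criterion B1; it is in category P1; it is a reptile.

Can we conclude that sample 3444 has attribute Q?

By R3 (it is classified as W1, it carries flag Z, it carries flag P): it carries flag Y1.
By R13 (it is in category H): it is warm-blooded.
By R14 (it can fly, it meets criterion B1): it is in state V.
By R15 (it is venomous, it is tagged G1): it is in state Y.
By R16 (it is tagged S1, it has attribute E1): it is classified as T1.
By R19 (it is in category P1, it is migratory, it has attribute E1): it has marker M1.
By R20 (it is tagged J1, it has attribute E1, it is in state E): it is classified as Z1.
By R23 (it is classified as L): it is endangered.
By R28 (it satisfies condition X): it is classified as C.
By R31 (it is tagged D1, it has attribute S, it is a reptile): it is classified as B.
By R35 (it carries flag Y1, it is warm-blooded, it is classified as C): it carries flag F1.
By R36 (it is in state V): it has scales.
By R37 (it is classified as B): it is tagged F.
By R1 (it is classified as Z1, it is tagged D1): it is tagged H1.
By R6 (it is tagged H1, it is in category P1): it is in state W.
By R7 (it is in state W): it has attribute M.
By R9 (it is classified as T1): it has attribute G.
By R11 (it is tagged F, it carries flag Z, it is endangered): it is carnivorous.
By R22 (it has attribute M, it is migratory): it is a predator.
By R29 (it is carnivorous, it meets criterion B1): it is aquatic.
By R32 (it has attribute G, it is tagged G1): it is in state K.
By R34 (it carries flag F1): it has marker Q1.
By R4 (it is aquatic): it has marker V1.
By R10 (it has marker Q1, it is in category P1, it carries flag U): it carries flag K1.
By R17 (it is in state K): it has a backbone.
By R21 (it has marker V1, it has scales, it carries flag Z): it is a mammal.
By R24 (it carries flag K1, it carries flag Z): it is an invertebrate.
By R38 (it is an invertebrate, it is a predator): it meets criterion T.
By R2 (it meets criterion T, it has marker M1): it is a bird.
By R5 (it is a mammal, it is in state Y): it has attribute D.
By R27 (it is a bird, it has attribute D): it has attribute J.
By R26 (it has attribute J): it meets criterion A.
By R18 (it meets criterion A, it has a backbone): it has attribute Q.

Yes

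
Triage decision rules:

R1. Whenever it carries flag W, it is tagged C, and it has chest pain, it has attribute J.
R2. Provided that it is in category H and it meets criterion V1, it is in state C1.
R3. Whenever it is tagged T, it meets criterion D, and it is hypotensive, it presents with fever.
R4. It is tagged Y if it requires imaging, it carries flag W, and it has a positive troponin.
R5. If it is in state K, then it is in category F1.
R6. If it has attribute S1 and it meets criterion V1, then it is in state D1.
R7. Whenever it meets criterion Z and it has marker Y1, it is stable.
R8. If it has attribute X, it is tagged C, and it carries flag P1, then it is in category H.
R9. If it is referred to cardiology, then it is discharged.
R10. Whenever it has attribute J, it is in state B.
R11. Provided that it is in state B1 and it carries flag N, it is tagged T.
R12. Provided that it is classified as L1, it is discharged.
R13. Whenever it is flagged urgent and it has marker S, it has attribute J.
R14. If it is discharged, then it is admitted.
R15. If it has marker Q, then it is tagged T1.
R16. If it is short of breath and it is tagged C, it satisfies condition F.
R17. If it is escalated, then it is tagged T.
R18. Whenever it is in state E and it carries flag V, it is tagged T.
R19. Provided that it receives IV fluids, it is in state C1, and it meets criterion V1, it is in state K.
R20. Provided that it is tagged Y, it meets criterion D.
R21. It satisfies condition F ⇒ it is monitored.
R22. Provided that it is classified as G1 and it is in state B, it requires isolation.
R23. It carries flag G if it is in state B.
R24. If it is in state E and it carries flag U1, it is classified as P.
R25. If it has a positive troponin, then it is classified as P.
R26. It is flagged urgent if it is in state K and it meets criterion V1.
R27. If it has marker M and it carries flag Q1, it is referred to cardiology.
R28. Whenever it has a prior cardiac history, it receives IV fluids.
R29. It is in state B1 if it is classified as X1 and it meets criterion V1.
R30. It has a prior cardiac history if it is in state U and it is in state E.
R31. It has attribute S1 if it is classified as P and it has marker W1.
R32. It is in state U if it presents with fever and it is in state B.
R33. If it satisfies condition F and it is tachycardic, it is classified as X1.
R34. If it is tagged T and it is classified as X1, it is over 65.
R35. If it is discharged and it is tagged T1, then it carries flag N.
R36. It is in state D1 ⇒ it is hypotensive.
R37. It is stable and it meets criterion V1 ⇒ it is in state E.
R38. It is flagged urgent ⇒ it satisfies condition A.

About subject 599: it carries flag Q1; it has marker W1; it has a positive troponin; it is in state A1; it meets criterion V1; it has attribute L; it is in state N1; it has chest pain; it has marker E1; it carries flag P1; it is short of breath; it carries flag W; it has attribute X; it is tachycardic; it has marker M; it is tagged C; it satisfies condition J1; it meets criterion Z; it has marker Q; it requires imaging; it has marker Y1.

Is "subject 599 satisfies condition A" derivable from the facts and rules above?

By R1 (it carries flag W, it is tagged C, it has chest pain): it has attribute J.
By R4 (it requires imaging, it carries flag W, it has a positive troponin): it is tagged Y.
By R7 (it meets criterion Z, it has marker Y1): it is stable.
By R8 (it has attribute X, it is tagged C, it carries flag P1): it is in category H.
By R10 (it has attribute J): it is in state B.
By R15 (it has marker Q): it is tagged T1.
By R16 (it is short of breath, it is tagged C): it satisfies condition F.
By R20 (it is tagged Y): it meets criterion D.
By R25 (it has a positive troponin): it is classified as P.
By R27 (it has marker M, it carries flag Q1): it is referred to cardiology.
By R31 (it is classified as P, it has marker W1): it has attribute S1.
By R33 (it satisfies condition F, it is tachycardic): it is classified as X1.
By R37 (it is stable, it meets criterion V1): it is in state E.
By R2 (it is in category H, it meets criterion V1): it is in state C1.
By R6 (it has attribute S1, it meets criterion V1): it is in state D1.
By R9 (it is referred to cardiology): it is discharged.
By R29 (it is classified as X1, it meets criterion V1): it is in state B1.
By R35 (it is discharged, it is tagged T1): it carries flag N.
By R36 (it is in state D1): it is hypotensive.
By R11 (it is in state B1, it carries flag N): it is tagged T.
By R3 (it is tagged T, it meets criterion D, it is hypotensive): it presents with fever.
By R32 (it presents with fever, it is in state B): it is in state U.
By R30 (it is in state U, it is in state E): it has a prior cardiac history.
By R28 (it has a prior cardiac history): it receives IV fluids.
By R19 (it receives IV fluids, it is in state C1, it meets criterion V1): it is in state K.
By R26 (it is in state K, it meets criterion V1): it is flagged urgent.
By R38 (it is flagged urgent): it satisfies condition A.

Yes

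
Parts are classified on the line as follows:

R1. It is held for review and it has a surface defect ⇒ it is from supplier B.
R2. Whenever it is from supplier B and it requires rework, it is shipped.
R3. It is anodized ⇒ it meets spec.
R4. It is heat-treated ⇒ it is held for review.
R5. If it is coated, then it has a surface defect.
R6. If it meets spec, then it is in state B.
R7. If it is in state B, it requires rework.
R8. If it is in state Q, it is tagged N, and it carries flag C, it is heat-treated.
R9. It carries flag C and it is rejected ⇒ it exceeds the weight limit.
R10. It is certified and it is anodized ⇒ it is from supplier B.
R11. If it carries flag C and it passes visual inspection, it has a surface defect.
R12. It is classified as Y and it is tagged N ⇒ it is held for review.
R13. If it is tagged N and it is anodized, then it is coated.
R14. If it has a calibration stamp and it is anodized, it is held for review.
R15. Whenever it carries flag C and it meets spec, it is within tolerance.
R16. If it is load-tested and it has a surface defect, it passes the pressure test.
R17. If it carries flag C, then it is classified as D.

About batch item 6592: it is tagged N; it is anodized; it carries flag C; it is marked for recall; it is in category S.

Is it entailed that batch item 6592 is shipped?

Forward chaining from the given facts derives: meets spec, is in state B, requires rework, is coated, is within tolerance, is classified as D, has a surface defect.
The only rule concluding "it is shipped" is R2, which needs "it is from supplier B"; that is never established.

No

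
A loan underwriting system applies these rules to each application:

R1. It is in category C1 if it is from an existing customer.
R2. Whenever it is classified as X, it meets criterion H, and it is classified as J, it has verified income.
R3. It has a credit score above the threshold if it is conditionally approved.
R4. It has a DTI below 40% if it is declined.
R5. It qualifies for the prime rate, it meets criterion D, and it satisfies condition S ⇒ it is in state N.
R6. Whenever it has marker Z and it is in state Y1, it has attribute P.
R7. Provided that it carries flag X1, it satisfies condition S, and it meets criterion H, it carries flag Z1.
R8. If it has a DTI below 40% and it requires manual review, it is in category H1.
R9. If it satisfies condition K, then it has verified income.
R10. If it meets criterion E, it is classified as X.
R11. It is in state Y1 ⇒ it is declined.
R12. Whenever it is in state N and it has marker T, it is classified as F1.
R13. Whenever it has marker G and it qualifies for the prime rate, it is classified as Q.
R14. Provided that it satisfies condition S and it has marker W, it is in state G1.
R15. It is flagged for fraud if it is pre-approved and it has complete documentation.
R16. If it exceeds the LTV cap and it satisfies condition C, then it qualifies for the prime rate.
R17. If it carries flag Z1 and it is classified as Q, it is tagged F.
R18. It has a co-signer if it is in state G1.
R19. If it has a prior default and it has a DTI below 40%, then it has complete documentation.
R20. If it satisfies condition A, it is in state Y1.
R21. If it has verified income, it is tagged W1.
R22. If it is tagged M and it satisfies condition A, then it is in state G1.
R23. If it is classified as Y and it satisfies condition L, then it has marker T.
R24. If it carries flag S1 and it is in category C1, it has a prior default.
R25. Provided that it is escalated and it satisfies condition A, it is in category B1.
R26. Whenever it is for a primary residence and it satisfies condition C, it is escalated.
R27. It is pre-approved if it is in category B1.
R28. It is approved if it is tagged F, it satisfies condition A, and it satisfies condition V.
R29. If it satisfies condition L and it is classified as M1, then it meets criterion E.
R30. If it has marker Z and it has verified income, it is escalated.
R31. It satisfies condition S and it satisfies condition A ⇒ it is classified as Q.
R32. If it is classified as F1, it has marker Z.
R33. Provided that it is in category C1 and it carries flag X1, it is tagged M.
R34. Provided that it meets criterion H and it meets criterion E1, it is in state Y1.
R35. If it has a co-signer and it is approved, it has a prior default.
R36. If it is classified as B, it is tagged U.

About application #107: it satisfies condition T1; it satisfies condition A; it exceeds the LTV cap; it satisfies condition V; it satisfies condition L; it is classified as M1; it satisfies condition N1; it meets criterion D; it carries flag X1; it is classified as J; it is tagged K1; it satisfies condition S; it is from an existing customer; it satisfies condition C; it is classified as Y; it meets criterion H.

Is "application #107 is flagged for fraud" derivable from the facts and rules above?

Yes

By R1 (it is from an existing customer): it is in category C1.
By R7 (it carries flag X1, it satisfies condition S, it meets criterion H): it carries flag Z1.
By R16 (it exceeds the LTV cap, it satisfies condition C): it qualifies for the prime rate.
By R20 (it satisfies condition A): it is in state Y1.
By R23 (it is classified as Y, it satisfies condition L): it has marker T.
By R29 (it satisfies condition L, it is classified as M1): it meets criterion E.
By R31 (it satisfies condition S, it satisfies condition A): it is classified as Q.
By R33 (it is in category C1, it carries flag X1): it is tagged M.
By R5 (it qualifies for the prime rate, it meets criterion D, it satisfies condition S): it is in state N.
By R10 (it meets criterion E): it is classified as X.
By R11 (it is in state Y1): it is declined.
By R12 (it is in state N, it has marker T): it is classified as F1.
By R17 (it carries flag Z1, it is classified as Q): it is tagged F.
By R22 (it is tagged M, it satisfies condition A): it is in state G1.
By R28 (it is tagged F, it satisfies condition A, it satisfies condition V): it is approved.
By R32 (it is classified as F1): it has marker Z.
By R2 (it is classified as X, it meets criterion H, it is classified as J): it has verified income.
By R4 (it is declined): it has a DTI below 40%.
By R18 (it is in state G1): it has a co-signer.
By R30 (it has marker Z, it has verified income): it is escalated.
By R35 (it has a co-signer, it is approved): it has a prior default.
By R19 (it has a prior default, it has a DTI below 40%): it has complete documentation.
By R25 (it is escalated, it satisfies condition A): it is in category B1.
By R27 (it is in category B1): it is pre-approved.
By R15 (it is pre-approved, it has complete documentation): it is flagged for fraud.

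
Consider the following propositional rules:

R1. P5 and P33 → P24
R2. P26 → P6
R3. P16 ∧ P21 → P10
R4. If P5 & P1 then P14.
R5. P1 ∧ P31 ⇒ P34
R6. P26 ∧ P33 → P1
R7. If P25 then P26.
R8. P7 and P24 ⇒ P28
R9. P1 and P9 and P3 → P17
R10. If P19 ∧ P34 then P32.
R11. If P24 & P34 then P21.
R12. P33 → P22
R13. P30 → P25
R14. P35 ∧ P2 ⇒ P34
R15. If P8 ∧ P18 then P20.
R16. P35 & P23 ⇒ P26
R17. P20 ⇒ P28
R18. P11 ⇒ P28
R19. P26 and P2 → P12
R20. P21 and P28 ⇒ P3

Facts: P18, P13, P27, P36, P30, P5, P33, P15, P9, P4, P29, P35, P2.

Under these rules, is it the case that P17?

No

Forward chaining from the given facts derives: P24, P22, P25, P34, P26, P21, P12, P6, P1, P14.
The only rule concluding P17 is R9, which needs P3; that is never established.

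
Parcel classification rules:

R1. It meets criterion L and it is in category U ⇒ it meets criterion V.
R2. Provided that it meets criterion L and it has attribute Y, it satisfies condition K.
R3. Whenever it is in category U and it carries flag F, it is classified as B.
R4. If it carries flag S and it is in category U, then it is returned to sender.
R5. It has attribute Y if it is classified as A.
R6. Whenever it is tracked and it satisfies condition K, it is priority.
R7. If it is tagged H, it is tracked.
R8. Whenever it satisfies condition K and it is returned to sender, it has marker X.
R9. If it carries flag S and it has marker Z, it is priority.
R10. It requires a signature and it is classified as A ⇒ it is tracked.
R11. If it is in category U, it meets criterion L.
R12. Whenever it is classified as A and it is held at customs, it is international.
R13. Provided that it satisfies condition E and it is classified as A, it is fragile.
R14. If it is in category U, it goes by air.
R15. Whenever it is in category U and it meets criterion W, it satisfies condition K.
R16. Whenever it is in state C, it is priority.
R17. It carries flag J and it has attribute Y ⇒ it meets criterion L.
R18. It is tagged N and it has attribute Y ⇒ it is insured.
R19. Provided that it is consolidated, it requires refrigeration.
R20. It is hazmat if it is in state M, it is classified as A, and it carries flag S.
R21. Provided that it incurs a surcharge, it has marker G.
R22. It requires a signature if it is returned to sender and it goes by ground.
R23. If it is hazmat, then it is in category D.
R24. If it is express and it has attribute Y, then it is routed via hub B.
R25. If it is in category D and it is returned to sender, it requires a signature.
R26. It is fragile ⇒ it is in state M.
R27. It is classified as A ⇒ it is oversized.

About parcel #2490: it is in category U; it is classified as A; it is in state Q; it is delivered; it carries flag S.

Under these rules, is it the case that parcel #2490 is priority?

No

Forward chaining from the given facts derives: is returned to sender, has attribute Y, meets criterion L, goes by air, is oversized, meets criterion V, satisfies condition K, has marker X.
Rules concluding "it is priority": R6 needs "it is tracked"; R9 needs "it has marker Z"; R16 needs "it is in state C" — none of these are established.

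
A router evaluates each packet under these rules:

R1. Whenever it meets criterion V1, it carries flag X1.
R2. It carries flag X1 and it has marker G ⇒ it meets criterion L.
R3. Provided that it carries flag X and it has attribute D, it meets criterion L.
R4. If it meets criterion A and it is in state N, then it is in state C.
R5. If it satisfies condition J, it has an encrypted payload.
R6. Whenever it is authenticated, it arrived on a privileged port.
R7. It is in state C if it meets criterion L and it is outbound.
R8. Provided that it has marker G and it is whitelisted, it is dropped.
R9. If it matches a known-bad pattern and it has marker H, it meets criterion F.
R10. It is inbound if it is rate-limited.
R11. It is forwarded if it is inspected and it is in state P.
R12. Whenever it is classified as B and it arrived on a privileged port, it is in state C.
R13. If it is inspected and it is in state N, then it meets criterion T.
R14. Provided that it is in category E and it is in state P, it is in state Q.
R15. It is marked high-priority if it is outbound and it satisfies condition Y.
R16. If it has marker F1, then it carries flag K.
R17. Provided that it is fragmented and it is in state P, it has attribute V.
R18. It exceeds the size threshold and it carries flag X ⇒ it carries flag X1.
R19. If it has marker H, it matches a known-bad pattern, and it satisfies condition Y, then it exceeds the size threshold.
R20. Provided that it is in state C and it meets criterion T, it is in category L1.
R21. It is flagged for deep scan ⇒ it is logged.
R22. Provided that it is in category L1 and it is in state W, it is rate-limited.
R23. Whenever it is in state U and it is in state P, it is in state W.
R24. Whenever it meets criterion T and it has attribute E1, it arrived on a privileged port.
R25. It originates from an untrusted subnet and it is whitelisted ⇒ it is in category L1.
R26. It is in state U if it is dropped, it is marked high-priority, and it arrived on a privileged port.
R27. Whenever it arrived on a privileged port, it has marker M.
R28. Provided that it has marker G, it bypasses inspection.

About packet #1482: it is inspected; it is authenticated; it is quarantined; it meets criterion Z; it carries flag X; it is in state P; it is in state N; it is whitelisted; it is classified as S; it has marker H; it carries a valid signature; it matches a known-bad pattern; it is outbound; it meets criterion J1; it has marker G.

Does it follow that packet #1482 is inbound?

No

Forward chaining from the given facts derives: arrived on a privileged port, is dropped, meets criterion F, is forwarded, meets criterion T, has marker M, bypasses inspection.
The only rule concluding "it is inbound" is R10, which needs "it is rate-limited"; that is never established.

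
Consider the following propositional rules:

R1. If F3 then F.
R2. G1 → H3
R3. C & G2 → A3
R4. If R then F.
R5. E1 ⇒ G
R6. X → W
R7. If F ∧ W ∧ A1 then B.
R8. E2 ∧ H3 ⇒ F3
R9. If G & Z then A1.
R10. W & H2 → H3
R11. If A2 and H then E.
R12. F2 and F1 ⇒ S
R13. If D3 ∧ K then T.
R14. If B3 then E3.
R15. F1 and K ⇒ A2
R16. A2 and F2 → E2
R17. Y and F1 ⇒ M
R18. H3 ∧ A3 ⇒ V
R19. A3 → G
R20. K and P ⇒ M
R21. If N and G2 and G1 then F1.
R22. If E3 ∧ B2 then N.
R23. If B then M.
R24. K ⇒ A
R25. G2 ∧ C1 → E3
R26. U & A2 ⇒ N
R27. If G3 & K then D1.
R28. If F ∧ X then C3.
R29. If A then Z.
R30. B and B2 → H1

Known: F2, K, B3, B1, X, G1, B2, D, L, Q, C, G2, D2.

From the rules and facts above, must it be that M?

H3  (by R2: G1)
A3  (by R3: C, G2)
W  (by R6: X)
E3  (by R14: B3)
G  (by R19: A3)
N  (by R22: E3, B2)
A  (by R24: K)
Z  (by R29: A)
A1  (by R9: G, Z)
F1  (by R21: N, G2, G1)
A2  (by R15: F1, K)
E2  (by R16: A2, F2)
F3  (by R8: E2, H3)
F  (by R1: F3)
B  (by R7: F, W, A1)
M  (by R23: B)

Yes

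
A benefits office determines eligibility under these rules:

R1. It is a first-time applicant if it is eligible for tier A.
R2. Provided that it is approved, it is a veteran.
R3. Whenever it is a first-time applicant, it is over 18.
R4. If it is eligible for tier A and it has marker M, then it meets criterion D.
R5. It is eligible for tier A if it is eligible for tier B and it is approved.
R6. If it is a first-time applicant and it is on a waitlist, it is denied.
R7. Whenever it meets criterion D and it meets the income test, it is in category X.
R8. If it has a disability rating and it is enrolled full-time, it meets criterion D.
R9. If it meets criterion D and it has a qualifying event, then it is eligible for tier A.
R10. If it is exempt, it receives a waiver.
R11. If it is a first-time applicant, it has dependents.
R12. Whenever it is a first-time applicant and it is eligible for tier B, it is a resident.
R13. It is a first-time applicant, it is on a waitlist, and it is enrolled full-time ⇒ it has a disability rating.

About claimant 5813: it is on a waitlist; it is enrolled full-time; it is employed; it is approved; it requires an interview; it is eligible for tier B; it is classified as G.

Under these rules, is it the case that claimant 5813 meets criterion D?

By R5 (it is eligible for tier B, it is approved): it is eligible for tier A.
By R1 (it is eligible for tier A): it is a first-time applicant.
By R13 (it is a first-time applicant, it is on a waitlist, it is enrolled full-time): it has a disability rating.
By R8 (it has a disability rating, it is enrolled full-time): it meets criterion D.

Yes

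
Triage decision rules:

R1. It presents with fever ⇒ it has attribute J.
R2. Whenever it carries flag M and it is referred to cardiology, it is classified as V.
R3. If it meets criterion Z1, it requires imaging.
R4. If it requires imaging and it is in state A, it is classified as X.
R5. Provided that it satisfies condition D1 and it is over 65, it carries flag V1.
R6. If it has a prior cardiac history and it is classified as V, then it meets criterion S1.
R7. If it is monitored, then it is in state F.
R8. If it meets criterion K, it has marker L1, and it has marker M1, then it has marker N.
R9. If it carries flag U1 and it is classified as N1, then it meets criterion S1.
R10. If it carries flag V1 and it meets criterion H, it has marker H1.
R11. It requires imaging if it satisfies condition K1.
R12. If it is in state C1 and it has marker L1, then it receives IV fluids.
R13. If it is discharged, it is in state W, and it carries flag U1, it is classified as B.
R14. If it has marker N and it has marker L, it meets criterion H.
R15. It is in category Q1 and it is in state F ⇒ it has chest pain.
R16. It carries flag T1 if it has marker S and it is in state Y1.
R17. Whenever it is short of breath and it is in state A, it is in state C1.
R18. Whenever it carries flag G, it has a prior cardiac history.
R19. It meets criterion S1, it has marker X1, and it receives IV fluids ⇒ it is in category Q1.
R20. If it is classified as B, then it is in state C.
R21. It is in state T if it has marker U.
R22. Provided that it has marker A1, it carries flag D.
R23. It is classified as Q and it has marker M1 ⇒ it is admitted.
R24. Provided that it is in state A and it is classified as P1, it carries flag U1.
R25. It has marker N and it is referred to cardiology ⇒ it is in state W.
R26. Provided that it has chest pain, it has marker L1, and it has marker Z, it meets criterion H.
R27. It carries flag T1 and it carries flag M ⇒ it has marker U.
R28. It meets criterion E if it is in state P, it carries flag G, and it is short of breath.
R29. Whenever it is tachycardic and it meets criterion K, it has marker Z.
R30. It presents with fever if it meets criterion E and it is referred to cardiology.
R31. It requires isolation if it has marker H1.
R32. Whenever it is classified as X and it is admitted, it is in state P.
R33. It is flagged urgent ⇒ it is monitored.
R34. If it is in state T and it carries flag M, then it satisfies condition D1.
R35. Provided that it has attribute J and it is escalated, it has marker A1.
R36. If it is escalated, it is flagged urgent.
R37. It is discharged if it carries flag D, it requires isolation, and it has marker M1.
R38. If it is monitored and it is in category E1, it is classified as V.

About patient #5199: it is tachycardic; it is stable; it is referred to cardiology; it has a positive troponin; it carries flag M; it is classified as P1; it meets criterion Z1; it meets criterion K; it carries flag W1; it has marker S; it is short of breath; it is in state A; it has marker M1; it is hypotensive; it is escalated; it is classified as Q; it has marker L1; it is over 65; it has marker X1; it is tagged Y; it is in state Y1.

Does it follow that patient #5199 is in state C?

No

Forward chaining from the given facts derives: is classified as V, requires imaging, is classified as X, has marker N, carries flag T1, is in state C1, is admitted, carries flag U1, is in state W, has marker U, has marker Z, is in state P, is flagged urgent, receives IV fluids, is in state T, is monitored, satisfies condition D1, carries flag V1, is in state F.
The only rule concluding "it is in state C" is R20, which needs "it is classified as B"; that is never established.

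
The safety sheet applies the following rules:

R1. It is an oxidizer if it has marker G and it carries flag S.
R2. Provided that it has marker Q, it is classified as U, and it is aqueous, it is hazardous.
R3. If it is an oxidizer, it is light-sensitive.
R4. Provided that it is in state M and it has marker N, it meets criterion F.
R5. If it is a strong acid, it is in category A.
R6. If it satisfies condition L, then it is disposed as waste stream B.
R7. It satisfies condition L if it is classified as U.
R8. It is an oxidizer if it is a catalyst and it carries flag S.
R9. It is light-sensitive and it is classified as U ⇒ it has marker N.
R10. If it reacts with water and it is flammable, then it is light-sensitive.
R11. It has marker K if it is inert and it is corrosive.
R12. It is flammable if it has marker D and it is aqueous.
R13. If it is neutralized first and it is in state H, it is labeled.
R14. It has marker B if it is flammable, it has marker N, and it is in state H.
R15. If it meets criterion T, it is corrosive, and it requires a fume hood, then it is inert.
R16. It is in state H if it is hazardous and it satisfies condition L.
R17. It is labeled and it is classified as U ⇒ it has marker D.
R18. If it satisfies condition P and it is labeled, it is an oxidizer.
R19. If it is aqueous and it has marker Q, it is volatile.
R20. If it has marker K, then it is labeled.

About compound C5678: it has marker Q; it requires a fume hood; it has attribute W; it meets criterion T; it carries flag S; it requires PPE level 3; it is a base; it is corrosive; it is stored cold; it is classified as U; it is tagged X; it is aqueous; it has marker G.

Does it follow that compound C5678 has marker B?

Yes

By R1 (it has marker G, it carries flag S): it is an oxidizer.
By R2 (it has marker Q, it is classified as U, it is aqueous): it is hazardous.
By R3 (it is an oxidizer): it is light-sensitive.
By R7 (it is classified as U): it satisfies condition L.
By R9 (it is light-sensitive, it is classified as U): it has marker N.
By R15 (it meets criterion T, it is corrosive, it requires a fume hood): it is inert.
By R16 (it is hazardous, it satisfies condition L): it is in state H.
By R11 (it is inert, it is corrosive): it has marker K.
By R20 (it has marker K): it is labeled.
By R17 (it is labeled, it is classified as U): it has marker D.
By R12 (it has marker D, it is aqueous): it is flammable.
By R14 (it is flammable, it has marker N, it is in state H): it has marker B.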